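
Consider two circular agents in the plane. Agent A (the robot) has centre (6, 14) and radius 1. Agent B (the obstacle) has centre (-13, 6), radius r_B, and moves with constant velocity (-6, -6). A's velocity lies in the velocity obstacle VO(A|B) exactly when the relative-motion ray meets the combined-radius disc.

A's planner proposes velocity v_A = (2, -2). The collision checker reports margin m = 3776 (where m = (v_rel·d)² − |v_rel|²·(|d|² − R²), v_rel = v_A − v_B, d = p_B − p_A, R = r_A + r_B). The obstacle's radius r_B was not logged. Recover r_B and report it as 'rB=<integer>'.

m = 3776
d = (-19, -8);  v_rel = (8, 4),  |v_rel|² = 80
v_rel×d = (8)·(-8) − (4)·(-19) = 12
since m = R²·80 − 12²:  R² = (144 + 3776) / 80 = 49
R = √49 = 7  ⇒  r_B = 7 − 1 = 6

rB=6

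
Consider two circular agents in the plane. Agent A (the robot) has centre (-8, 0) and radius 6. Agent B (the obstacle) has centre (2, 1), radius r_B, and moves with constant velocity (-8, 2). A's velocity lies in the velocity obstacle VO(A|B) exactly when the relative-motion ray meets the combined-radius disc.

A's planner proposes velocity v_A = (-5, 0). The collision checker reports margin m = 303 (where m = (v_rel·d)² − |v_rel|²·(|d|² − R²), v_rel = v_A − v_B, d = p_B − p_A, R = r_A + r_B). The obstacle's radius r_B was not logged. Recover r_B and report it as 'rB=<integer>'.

m = 303
d = (10, 1);  v_rel = (3, -2),  |v_rel|² = 13
v_rel×d = (3)·(1) − (-2)·(10) = 23
since m = R²·13 − 23²:  R² = (529 + 303) / 13 = 64
R = √64 = 8  ⇒  r_B = 8 − 6 = 2

rB=2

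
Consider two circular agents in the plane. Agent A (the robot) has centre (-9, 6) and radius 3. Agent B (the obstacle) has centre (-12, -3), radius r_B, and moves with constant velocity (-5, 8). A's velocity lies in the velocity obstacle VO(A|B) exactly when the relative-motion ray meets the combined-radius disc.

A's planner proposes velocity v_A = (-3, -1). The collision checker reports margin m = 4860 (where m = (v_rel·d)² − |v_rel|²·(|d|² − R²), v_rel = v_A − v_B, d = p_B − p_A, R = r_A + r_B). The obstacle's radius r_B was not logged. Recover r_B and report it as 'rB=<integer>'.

m = 4860
d = (-3, -9);  v_rel = (2, -9),  |v_rel|² = 85
v_rel×d = (2)·(-9) − (-9)·(-3) = -45
since m = R²·85 − (-45)²:  R² = (2025 + 4860) / 85 = 81
R = √81 = 9  ⇒  r_B = 9 − 3 = 6

rB=6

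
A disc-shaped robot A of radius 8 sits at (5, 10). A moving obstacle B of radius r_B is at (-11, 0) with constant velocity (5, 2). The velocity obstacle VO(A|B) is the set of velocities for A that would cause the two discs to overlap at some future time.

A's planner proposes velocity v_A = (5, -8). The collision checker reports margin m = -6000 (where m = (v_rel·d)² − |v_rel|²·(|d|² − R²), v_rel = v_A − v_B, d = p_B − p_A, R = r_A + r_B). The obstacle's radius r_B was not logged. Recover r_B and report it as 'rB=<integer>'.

m = -6000
d = (-16, -10);  v_rel = (0, -10),  |v_rel|² = 100
v_rel×d = (0)·(-10) − (-10)·(-16) = -160
since m = R²·100 − (-160)²:  R² = (25600 + -6000) / 100 = 196
R = √196 = 14  ⇒  r_B = 14 − 8 = 6

rB=6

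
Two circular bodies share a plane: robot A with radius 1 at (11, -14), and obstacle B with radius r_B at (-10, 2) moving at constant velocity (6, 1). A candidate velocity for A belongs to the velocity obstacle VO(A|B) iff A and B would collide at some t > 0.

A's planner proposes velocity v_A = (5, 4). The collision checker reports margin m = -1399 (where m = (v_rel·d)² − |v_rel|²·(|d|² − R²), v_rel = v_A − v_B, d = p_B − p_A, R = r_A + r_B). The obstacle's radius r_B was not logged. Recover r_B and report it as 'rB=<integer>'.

m = -1399
d = (-21, 16);  v_rel = (-1, 3),  |v_rel|² = 10
v_rel×d = (-1)·(16) − (3)·(-21) = 47
since m = R²·10 − 47²:  R² = (2209 + -1399) / 10 = 81
R = √81 = 9  ⇒  r_B = 9 − 1 = 8

rB=8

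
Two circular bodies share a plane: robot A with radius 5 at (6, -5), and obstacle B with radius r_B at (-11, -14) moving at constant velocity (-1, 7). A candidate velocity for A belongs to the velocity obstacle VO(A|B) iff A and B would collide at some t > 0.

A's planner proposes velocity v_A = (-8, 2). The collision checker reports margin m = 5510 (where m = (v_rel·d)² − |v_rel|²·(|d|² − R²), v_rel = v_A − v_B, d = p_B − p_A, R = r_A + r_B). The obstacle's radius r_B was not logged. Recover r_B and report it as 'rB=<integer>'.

m = 5510
d = (-17, -9);  v_rel = (-7, -5),  |v_rel|² = 74
v_rel×d = (-7)·(-9) − (-5)·(-17) = -22
since m = R²·74 − (-22)²:  R² = (484 + 5510) / 74 = 81
R = √81 = 9  ⇒  r_B = 9 − 5 = 4

rB=4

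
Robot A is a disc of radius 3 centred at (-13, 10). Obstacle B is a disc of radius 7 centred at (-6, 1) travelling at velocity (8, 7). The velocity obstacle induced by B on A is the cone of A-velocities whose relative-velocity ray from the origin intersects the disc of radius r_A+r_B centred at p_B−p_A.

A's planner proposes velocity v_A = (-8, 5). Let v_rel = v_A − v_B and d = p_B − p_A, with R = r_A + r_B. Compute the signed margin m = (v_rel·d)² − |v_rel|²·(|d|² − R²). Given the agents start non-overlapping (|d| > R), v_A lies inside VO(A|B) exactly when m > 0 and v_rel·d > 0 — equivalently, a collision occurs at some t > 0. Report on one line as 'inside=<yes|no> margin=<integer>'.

d = (7, -9),  |d|² = 130;  R = 3+7 = 10,  c = 130−10² = 30
v_rel = (-16, -2),  |v_rel|² = 260;  v_rel·d = (-16)·(7) + (-2)·(-9) = -94
260·t² + 188·t + 30 = 0  ⇒  m = (-94)² − 260·30 = 1036
m = 1036 > 0,  v_rel·d = -94 < 0  ⇒  outside

inside=no margin=1036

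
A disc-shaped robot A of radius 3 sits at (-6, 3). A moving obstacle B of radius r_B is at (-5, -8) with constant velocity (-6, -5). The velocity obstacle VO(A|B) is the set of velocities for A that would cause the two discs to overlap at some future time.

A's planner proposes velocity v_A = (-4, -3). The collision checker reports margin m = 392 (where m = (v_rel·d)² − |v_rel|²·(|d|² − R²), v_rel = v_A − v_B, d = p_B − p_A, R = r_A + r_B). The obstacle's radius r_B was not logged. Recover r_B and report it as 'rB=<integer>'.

m = 392
d = (1, -11);  v_rel = (2, 2),  |v_rel|² = 8
v_rel×d = (2)·(-11) − (2)·(1) = -24
since m = R²·8 − (-24)²:  R² = (576 + 392) / 8 = 121
R = √121 = 11  ⇒  r_B = 11 − 3 = 8

rB=8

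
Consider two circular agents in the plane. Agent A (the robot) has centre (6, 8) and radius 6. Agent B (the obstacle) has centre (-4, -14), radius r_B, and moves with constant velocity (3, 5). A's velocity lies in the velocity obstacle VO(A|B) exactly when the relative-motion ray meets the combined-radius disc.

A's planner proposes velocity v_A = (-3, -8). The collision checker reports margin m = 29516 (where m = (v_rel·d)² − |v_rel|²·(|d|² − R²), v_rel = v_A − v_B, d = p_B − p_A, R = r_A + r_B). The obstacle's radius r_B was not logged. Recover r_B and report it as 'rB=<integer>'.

m = 29516
d = (-10, -22);  v_rel = (-6, -13),  |v_rel|² = 205
v_rel×d = (-6)·(-22) − (-13)·(-10) = 2
since m = R²·205 − 2²:  R² = (4 + 29516) / 205 = 144
R = √144 = 12  ⇒  r_B = 12 − 6 = 6

rB=6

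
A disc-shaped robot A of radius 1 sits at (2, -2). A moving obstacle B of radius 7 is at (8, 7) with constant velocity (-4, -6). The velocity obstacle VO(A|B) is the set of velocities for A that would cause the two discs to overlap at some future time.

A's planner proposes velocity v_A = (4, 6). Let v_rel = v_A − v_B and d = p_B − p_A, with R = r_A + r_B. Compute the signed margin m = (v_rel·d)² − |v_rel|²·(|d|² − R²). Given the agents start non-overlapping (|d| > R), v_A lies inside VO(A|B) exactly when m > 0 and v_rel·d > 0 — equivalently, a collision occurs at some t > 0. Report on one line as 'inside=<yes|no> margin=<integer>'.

d = (6, 9),  |d|² = 117;  R = 1+7 = 8,  c = 117−8² = 53
v_rel = (8, 12),  |v_rel|² = 208;  v_rel·d = (8)·(6) + (12)·(9) = 156
208·t² − 312·t + 53 = 0  ⇒  m = 156² − 208·53 = 13312
m = 13312 > 0,  v_rel·d = 156 > 0  ⇒  inside

inside=yes margin=13312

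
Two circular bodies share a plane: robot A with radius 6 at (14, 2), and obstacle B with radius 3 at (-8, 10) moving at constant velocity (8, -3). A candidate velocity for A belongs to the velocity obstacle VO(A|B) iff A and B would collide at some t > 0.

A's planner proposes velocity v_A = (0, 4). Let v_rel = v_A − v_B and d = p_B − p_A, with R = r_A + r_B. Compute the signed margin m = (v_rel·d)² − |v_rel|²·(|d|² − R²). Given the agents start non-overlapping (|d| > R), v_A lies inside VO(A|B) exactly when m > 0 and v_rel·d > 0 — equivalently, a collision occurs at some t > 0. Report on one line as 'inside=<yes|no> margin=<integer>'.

d = (-22, 8),  |d|² = 548;  R = 6+3 = 9,  c = 548−9² = 467
v_rel = (-8, 7),  |v_rel|² = 113;  v_rel·d = (-8)·(-22) + (7)·(8) = 232
113·t² − 464·t + 467 = 0  ⇒  m = 232² − 113·467 = 1053
m = 1053 > 0,  v_rel·d = 232 > 0  ⇒  inside

inside=yes margin=1053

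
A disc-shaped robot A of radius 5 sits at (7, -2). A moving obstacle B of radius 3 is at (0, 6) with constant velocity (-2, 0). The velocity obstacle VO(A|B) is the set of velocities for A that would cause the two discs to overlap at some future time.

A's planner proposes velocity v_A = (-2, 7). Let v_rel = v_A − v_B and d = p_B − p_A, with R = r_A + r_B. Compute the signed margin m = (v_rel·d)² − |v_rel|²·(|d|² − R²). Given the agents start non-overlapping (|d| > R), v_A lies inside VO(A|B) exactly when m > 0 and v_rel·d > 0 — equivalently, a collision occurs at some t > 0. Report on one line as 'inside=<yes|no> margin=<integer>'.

d = (-7, 8),  |d|² = 113;  R = 5+3 = 8,  c = 113−8² = 49
v_rel = (0, 7),  |v_rel|² = 49;  v_rel·d = (0)·(-7) + (7)·(8) = 56
49·t² − 112·t + 49 = 0  ⇒  m = 56² − 49·49 = 735
m = 735 > 0,  v_rel·d = 56 > 0  ⇒  inside

inside=yes margin=735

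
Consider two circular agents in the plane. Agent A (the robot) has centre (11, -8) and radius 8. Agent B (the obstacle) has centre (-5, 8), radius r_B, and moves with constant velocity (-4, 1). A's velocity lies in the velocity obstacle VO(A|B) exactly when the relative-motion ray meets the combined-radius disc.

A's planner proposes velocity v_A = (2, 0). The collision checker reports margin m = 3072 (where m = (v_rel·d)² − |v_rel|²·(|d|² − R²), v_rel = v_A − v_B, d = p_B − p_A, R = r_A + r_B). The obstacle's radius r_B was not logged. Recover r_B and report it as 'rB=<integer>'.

m = 3072
d = (-16, 16);  v_rel = (6, -1),  |v_rel|² = 37
v_rel×d = (6)·(16) − (-1)·(-16) = 80
since m = R²·37 − 80²:  R² = (6400 + 3072) / 37 = 256
R = √256 = 16  ⇒  r_B = 16 − 8 = 8

rB=8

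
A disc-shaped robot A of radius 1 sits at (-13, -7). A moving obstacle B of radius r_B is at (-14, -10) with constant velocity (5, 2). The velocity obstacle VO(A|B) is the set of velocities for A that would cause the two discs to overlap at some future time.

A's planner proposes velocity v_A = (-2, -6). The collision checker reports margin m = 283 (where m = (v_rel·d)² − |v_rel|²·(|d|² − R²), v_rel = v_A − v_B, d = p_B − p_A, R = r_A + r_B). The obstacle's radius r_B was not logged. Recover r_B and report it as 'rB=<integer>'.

m = 283
d = (-1, -3);  v_rel = (-7, -8),  |v_rel|² = 113
v_rel×d = (-7)·(-3) − (-8)·(-1) = 13
since m = R²·113 − 13²:  R² = (169 + 283) / 113 = 4
R = √4 = 2  ⇒  r_B = 2 − 1 = 1

rB=1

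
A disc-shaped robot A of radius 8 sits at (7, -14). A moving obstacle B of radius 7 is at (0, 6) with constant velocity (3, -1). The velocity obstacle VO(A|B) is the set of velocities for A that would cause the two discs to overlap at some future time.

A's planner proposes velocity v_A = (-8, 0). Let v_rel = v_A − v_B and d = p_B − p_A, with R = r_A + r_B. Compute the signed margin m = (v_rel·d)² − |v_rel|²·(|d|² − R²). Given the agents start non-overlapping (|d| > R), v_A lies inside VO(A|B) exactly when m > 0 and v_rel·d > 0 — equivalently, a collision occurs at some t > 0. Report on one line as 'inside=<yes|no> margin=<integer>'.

d = (-7, 20),  |d|² = 449;  R = 8+7 = 15,  c = 449−15² = 224
v_rel = (-11, 1),  |v_rel|² = 122;  v_rel·d = (-11)·(-7) + (1)·(20) = 97
122·t² − 194·t + 224 = 0  ⇒  m = 97² − 122·224 = -17919
m = -17919 < 0,  v_rel·d = 97 > 0  ⇒  outside

inside=no margin=-17919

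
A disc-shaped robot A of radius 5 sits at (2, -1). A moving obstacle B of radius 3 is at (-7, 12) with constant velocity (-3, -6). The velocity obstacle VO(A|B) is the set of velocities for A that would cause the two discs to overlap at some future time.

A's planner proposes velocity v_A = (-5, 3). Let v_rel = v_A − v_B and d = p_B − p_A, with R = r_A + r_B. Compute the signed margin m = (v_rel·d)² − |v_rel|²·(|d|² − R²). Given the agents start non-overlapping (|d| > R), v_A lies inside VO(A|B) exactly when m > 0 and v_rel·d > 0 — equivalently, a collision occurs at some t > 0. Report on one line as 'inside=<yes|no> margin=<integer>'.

d = (-9, 13),  |d|² = 250;  R = 5+3 = 8,  c = 250−8² = 186
v_rel = (-2, 9),  |v_rel|² = 85;  v_rel·d = (-2)·(-9) + (9)·(13) = 135
85·t² − 270·t + 186 = 0  ⇒  m = 135² − 85·186 = 2415
m = 2415 > 0,  v_rel·d = 135 > 0  ⇒  inside

inside=yes margin=2415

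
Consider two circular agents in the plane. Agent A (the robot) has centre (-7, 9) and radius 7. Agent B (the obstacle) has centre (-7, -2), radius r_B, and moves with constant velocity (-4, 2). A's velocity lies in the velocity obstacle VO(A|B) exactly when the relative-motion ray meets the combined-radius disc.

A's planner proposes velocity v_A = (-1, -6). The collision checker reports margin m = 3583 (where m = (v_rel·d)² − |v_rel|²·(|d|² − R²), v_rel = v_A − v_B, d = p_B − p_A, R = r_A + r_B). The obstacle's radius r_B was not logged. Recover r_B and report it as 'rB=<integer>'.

m = 3583
d = (0, -11);  v_rel = (3, -8),  |v_rel|² = 73
v_rel×d = (3)·(-11) − (-8)·(0) = -33
since m = R²·73 − (-33)²:  R² = (1089 + 3583) / 73 = 64
R = √64 = 8  ⇒  r_B = 8 − 7 = 1

rB=1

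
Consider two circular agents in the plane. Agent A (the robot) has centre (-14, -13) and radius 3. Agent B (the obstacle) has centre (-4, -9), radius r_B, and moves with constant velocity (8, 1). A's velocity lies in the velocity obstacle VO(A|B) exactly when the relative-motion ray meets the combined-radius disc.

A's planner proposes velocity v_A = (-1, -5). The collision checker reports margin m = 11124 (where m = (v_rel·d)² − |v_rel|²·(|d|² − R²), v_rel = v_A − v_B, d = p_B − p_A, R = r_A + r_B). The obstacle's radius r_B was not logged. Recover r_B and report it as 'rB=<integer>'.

m = 11124
d = (10, 4);  v_rel = (-9, -6),  |v_rel|² = 117
v_rel×d = (-9)·(4) − (-6)·(10) = 24
since m = R²·117 − 24²:  R² = (576 + 11124) / 117 = 100
R = √100 = 10  ⇒  r_B = 10 − 3 = 7

rB=7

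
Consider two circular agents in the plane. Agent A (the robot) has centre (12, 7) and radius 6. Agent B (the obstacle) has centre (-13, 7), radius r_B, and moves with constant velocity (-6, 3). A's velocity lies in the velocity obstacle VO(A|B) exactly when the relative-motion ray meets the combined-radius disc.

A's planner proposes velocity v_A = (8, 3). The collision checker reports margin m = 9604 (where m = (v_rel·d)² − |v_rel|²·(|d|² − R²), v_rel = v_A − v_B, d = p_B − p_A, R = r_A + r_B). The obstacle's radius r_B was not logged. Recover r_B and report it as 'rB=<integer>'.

m = 9604
d = (-25, 0);  v_rel = (14, 0),  |v_rel|² = 196
v_rel×d = (14)·(0) − (0)·(-25) = 0
since m = R²·196 − 0²:  R² = (0 + 9604) / 196 = 49
R = √49 = 7  ⇒  r_B = 7 − 6 = 1

rB=1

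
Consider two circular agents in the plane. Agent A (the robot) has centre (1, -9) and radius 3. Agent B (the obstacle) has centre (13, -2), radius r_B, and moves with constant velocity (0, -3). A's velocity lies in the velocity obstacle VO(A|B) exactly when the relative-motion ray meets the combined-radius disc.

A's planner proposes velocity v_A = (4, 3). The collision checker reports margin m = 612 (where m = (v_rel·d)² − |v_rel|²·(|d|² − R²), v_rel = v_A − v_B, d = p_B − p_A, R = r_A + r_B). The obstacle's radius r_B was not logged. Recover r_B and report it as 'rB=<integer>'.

m = 612
d = (12, 7);  v_rel = (4, 6),  |v_rel|² = 52
v_rel×d = (4)·(7) − (6)·(12) = -44
since m = R²·52 − (-44)²:  R² = (1936 + 612) / 52 = 49
R = √49 = 7  ⇒  r_B = 7 − 3 = 4

rB=4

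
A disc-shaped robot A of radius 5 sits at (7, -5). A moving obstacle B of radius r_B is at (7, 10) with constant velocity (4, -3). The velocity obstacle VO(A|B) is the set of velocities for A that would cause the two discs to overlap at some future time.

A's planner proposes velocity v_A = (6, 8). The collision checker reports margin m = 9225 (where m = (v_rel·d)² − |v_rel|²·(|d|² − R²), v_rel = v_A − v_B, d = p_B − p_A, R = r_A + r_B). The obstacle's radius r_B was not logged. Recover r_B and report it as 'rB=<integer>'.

m = 9225
d = (0, 15);  v_rel = (2, 11),  |v_rel|² = 125
v_rel×d = (2)·(15) − (11)·(0) = 30
since m = R²·125 − 30²:  R² = (900 + 9225) / 125 = 81
R = √81 = 9  ⇒  r_B = 9 − 5 = 4

rB=4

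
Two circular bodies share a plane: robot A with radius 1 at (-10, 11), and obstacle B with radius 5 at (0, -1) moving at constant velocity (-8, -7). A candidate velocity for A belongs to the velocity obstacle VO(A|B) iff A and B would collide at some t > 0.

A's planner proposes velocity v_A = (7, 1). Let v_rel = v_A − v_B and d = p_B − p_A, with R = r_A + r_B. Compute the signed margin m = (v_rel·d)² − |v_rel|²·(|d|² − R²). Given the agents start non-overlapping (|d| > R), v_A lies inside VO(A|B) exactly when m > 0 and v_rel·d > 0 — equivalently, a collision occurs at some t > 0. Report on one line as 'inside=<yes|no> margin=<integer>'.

d = (10, -12),  |d|² = 244;  R = 1+5 = 6,  c = 244−6² = 208
v_rel = (15, 8),  |v_rel|² = 289;  v_rel·d = (15)·(10) + (8)·(-12) = 54
289·t² − 108·t + 208 = 0  ⇒  m = 54² − 289·208 = -57196
m = -57196 < 0,  v_rel·d = 54 > 0  ⇒  outside

inside=no margin=-57196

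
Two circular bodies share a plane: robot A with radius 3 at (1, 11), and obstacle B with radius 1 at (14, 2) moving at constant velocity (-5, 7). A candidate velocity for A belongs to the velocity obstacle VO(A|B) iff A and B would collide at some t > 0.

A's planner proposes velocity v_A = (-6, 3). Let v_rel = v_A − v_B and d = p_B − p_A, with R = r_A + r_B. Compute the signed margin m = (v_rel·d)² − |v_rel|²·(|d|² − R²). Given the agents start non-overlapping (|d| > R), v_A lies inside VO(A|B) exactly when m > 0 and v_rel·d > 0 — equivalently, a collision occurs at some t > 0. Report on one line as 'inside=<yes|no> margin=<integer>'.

d = (13, -9),  |d|² = 250;  R = 3+1 = 4,  c = 250−4² = 234
v_rel = (-1, -4),  |v_rel|² = 17;  v_rel·d = (-1)·(13) + (-4)·(-9) = 23
17·t² − 46·t + 234 = 0  ⇒  m = 23² − 17·234 = -3449
m = -3449 < 0,  v_rel·d = 23 > 0  ⇒  outside

inside=no margin=-3449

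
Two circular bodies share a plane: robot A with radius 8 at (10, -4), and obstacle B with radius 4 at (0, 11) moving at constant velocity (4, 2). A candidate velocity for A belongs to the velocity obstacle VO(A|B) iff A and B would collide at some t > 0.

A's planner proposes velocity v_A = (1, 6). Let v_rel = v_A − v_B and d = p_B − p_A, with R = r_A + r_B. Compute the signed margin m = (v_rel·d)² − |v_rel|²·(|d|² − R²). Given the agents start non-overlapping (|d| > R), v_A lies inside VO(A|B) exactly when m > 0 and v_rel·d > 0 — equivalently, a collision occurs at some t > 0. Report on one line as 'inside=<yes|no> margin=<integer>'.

d = (-10, 15),  |d|² = 325;  R = 8+4 = 12,  c = 325−12² = 181
v_rel = (-3, 4),  |v_rel|² = 25;  v_rel·d = (-3)·(-10) + (4)·(15) = 90
25·t² − 180·t + 181 = 0  ⇒  m = 90² − 25·181 = 3575
m = 3575 > 0,  v_rel·d = 90 > 0  ⇒  inside

inside=yes margin=3575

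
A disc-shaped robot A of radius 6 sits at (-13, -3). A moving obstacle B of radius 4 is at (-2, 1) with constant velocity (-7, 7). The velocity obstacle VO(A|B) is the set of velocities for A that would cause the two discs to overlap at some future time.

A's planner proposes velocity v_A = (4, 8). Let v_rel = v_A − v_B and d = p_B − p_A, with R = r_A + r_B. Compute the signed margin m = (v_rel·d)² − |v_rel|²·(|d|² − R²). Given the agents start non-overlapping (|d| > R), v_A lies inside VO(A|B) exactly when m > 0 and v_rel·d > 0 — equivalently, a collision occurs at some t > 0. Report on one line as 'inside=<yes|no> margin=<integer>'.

d = (11, 4),  |d|² = 137;  R = 6+4 = 10,  c = 137−10² = 37
v_rel = (11, 1),  |v_rel|² = 122;  v_rel·d = (11)·(11) + (1)·(4) = 125
122·t² − 250·t + 37 = 0  ⇒  m = 125² − 122·37 = 11111
m = 11111 > 0,  v_rel·d = 125 > 0  ⇒  inside

inside=yes margin=11111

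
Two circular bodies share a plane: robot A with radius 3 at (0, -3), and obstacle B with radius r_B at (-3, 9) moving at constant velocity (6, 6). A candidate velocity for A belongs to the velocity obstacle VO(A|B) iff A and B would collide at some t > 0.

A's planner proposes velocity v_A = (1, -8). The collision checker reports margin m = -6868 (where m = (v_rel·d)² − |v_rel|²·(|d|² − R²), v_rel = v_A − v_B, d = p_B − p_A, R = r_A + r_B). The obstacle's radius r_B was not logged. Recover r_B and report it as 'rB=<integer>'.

m = -6868
d = (-3, 12);  v_rel = (-5, -14),  |v_rel|² = 221
v_rel×d = (-5)·(12) − (-14)·(-3) = -102
since m = R²·221 − (-102)²:  R² = (10404 + -6868) / 221 = 16
R = √16 = 4  ⇒  r_B = 4 − 3 = 1

rB=1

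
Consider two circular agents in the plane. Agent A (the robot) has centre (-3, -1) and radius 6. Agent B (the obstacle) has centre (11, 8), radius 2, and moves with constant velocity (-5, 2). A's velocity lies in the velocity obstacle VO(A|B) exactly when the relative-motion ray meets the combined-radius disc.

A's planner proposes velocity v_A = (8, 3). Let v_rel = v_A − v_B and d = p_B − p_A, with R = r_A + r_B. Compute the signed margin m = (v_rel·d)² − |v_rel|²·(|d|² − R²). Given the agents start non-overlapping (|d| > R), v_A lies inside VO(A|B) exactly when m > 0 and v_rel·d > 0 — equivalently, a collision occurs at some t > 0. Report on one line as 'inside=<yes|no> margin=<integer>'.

d = (14, 9),  |d|² = 277;  R = 6+2 = 8,  c = 277−8² = 213
v_rel = (13, 1),  |v_rel|² = 170;  v_rel·d = (13)·(14) + (1)·(9) = 191
170·t² − 382·t + 213 = 0  ⇒  m = 191² − 170·213 = 271
m = 271 > 0,  v_rel·d = 191 > 0  ⇒  inside

inside=yes margin=271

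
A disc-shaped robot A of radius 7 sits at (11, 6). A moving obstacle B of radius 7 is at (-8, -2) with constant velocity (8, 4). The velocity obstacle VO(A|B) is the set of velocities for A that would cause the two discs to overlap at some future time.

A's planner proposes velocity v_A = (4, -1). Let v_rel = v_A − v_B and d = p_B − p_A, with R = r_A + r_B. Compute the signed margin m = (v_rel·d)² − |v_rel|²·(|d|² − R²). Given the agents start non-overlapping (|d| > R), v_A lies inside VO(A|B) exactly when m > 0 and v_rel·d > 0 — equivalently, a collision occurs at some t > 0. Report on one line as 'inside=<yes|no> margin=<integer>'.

d = (-19, -8),  |d|² = 425;  R = 7+7 = 14,  c = 425−14² = 229
v_rel = (-4, -5),  |v_rel|² = 41;  v_rel·d = (-4)·(-19) + (-5)·(-8) = 116
41·t² − 232·t + 229 = 0  ⇒  m = 116² − 41·229 = 4067
m = 4067 > 0,  v_rel·d = 116 > 0  ⇒  inside

inside=yes margin=4067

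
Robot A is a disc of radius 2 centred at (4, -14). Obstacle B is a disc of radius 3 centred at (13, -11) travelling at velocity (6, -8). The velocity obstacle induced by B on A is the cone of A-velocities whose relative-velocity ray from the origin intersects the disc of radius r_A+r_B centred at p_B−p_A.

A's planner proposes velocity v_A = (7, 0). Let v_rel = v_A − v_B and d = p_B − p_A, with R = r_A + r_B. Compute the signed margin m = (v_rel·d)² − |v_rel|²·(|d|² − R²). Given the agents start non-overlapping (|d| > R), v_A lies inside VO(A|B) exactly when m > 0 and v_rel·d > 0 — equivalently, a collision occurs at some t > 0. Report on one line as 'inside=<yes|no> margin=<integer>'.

d = (9, 3),  |d|² = 90;  R = 2+3 = 5,  c = 90−5² = 65
v_rel = (1, 8),  |v_rel|² = 65;  v_rel·d = (1)·(9) + (8)·(3) = 33
65·t² − 66·t + 65 = 0  ⇒  m = 33² − 65·65 = -3136
m = -3136 < 0,  v_rel·d = 33 > 0  ⇒  outside

inside=no margin=-3136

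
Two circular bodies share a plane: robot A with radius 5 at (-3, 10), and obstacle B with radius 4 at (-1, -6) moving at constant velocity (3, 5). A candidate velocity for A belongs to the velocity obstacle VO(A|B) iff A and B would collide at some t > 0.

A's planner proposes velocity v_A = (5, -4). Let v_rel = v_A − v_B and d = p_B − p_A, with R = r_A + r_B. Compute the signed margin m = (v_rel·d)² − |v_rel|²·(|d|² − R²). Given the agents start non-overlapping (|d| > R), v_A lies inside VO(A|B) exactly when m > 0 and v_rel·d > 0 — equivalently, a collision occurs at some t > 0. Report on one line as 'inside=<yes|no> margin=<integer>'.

d = (2, -16),  |d|² = 260;  R = 5+4 = 9,  c = 260−9² = 179
v_rel = (2, -9),  |v_rel|² = 85;  v_rel·d = (2)·(2) + (-9)·(-16) = 148
85·t² − 296·t + 179 = 0  ⇒  m = 148² − 85·179 = 6689
m = 6689 > 0,  v_rel·d = 148 > 0  ⇒  inside

inside=yes margin=6689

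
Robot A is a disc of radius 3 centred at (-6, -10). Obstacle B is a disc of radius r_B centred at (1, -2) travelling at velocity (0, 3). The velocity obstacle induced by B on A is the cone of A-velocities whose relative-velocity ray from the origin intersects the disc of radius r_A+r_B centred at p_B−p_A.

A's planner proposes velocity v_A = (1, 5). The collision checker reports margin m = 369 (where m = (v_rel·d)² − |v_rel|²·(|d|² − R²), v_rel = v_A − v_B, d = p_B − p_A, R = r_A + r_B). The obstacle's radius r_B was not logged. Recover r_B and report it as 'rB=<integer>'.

m = 369
d = (7, 8);  v_rel = (1, 2),  |v_rel|² = 5
v_rel×d = (1)·(8) − (2)·(7) = -6
since m = R²·5 − (-6)²:  R² = (36 + 369) / 5 = 81
R = √81 = 9  ⇒  r_B = 9 − 3 = 6

rB=6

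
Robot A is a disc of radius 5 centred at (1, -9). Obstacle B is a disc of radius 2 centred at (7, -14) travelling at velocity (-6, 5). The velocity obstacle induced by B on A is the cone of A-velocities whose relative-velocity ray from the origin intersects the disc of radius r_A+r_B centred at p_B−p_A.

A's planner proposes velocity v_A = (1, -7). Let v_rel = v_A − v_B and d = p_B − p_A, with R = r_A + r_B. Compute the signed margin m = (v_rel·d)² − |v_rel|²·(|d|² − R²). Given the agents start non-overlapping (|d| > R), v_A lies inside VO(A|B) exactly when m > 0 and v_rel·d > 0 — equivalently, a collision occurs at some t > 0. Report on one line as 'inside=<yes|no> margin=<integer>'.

d = (6, -5),  |d|² = 61;  R = 5+2 = 7,  c = 61−7² = 12
v_rel = (7, -12),  |v_rel|² = 193;  v_rel·d = (7)·(6) + (-12)·(-5) = 102
193·t² − 204·t + 12 = 0  ⇒  m = 102² − 193·12 = 8088
m = 8088 > 0,  v_rel·d = 102 > 0  ⇒  inside

inside=yes margin=8088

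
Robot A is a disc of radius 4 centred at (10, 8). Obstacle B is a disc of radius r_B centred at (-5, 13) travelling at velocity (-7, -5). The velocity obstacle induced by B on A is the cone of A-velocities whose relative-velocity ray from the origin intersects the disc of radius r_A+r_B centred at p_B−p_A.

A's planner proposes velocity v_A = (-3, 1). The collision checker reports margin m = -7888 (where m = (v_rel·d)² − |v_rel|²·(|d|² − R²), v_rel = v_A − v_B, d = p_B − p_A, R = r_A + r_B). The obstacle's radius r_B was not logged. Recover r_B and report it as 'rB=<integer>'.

m = -7888
d = (-15, 5);  v_rel = (4, 6),  |v_rel|² = 52
v_rel×d = (4)·(5) − (6)·(-15) = 110
since m = R²·52 − 110²:  R² = (12100 + -7888) / 52 = 81
R = √81 = 9  ⇒  r_B = 9 − 4 = 5

rB=5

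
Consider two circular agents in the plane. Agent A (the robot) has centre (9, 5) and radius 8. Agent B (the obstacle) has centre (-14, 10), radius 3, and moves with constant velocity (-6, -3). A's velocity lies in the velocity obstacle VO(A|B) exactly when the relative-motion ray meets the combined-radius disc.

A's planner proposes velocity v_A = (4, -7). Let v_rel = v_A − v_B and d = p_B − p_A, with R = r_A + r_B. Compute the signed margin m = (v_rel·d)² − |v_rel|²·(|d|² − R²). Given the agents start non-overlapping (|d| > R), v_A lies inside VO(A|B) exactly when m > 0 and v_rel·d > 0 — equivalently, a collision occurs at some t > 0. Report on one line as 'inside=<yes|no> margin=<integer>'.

d = (-23, 5),  |d|² = 554;  R = 8+3 = 11,  c = 554−11² = 433
v_rel = (10, -4),  |v_rel|² = 116;  v_rel·d = (10)·(-23) + (-4)·(5) = -250
116·t² + 500·t + 433 = 0  ⇒  m = (-250)² − 116·433 = 12272
m = 12272 > 0,  v_rel·d = -250 < 0  ⇒  outside

inside=no margin=12272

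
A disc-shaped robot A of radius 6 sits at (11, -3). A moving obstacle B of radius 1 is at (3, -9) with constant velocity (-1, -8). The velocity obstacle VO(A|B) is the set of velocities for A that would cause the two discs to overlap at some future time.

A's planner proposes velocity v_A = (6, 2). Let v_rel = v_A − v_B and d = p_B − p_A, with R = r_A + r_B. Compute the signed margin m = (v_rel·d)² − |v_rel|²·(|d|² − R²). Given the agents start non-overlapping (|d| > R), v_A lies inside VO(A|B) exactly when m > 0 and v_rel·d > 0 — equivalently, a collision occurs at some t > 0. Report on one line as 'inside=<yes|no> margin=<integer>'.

d = (-8, -6),  |d|² = 100;  R = 6+1 = 7,  c = 100−7² = 51
v_rel = (7, 10),  |v_rel|² = 149;  v_rel·d = (7)·(-8) + (10)·(-6) = -116
149·t² + 232·t + 51 = 0  ⇒  m = (-116)² − 149·51 = 5857
m = 5857 > 0,  v_rel·d = -116 < 0  ⇒  outside

inside=no margin=5857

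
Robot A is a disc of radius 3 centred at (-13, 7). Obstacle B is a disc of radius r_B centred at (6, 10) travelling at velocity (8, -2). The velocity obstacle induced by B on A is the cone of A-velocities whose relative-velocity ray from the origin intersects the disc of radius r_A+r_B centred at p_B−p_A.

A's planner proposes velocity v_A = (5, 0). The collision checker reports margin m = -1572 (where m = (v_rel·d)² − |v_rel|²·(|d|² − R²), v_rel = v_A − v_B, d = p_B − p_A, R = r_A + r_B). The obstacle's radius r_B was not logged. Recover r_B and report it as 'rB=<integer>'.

m = -1572
d = (19, 3);  v_rel = (-3, 2),  |v_rel|² = 13
v_rel×d = (-3)·(3) − (2)·(19) = -47
since m = R²·13 − (-47)²:  R² = (2209 + -1572) / 13 = 49
R = √49 = 7  ⇒  r_B = 7 − 3 = 4

rB=4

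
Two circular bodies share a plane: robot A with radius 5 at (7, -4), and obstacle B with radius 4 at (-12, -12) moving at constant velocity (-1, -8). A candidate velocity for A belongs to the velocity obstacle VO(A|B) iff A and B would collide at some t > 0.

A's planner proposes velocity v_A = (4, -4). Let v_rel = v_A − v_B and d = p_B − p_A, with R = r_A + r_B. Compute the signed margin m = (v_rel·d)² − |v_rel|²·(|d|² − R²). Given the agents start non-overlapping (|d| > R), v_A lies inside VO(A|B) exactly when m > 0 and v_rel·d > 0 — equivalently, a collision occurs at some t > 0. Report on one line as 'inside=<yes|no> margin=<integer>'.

d = (-19, -8),  |d|² = 425;  R = 5+4 = 9,  c = 425−9² = 344
v_rel = (5, 4),  |v_rel|² = 41;  v_rel·d = (5)·(-19) + (4)·(-8) = -127
41·t² + 254·t + 344 = 0  ⇒  m = (-127)² − 41·344 = 2025
m = 2025 > 0,  v_rel·d = -127 < 0  ⇒  outside

inside=no margin=2025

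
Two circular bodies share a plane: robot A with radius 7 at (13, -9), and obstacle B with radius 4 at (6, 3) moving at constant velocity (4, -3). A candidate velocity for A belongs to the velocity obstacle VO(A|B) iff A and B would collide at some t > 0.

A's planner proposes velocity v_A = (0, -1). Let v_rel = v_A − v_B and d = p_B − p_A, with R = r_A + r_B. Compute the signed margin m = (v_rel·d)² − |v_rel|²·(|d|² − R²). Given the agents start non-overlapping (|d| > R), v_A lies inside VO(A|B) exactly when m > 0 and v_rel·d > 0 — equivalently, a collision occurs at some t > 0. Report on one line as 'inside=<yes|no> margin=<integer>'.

d = (-7, 12),  |d|² = 193;  R = 7+4 = 11,  c = 193−11² = 72
v_rel = (-4, 2),  |v_rel|² = 20;  v_rel·d = (-4)·(-7) + (2)·(12) = 52
20·t² − 104·t + 72 = 0  ⇒  m = 52² − 20·72 = 1264
m = 1264 > 0,  v_rel·d = 52 > 0  ⇒  inside

inside=yes margin=1264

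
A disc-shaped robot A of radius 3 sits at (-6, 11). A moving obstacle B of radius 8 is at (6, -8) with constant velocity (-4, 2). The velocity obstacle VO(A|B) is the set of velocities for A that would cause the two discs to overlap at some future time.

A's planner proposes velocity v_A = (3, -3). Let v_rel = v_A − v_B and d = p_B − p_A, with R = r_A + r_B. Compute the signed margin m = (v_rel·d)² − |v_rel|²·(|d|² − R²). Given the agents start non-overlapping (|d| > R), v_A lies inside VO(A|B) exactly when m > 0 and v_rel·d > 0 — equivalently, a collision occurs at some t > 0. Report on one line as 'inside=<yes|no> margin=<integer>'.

d = (12, -19),  |d|² = 505;  R = 3+8 = 11,  c = 505−11² = 384
v_rel = (7, -5),  |v_rel|² = 74;  v_rel·d = (7)·(12) + (-5)·(-19) = 179
74·t² − 358·t + 384 = 0  ⇒  m = 179² − 74·384 = 3625
m = 3625 > 0,  v_rel·d = 179 > 0  ⇒  inside

inside=yes margin=3625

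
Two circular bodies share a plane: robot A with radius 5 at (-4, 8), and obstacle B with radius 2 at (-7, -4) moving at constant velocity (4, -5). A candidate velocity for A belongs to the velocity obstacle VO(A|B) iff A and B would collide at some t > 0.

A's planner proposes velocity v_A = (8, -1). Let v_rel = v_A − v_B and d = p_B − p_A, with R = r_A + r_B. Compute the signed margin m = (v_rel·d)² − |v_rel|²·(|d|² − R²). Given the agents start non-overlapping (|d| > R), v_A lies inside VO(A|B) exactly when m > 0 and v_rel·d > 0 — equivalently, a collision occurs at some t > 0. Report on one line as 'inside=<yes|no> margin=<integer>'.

d = (-3, -12),  |d|² = 153;  R = 5+2 = 7,  c = 153−7² = 104
v_rel = (4, 4),  |v_rel|² = 32;  v_rel·d = (4)·(-3) + (4)·(-12) = -60
32·t² + 120·t + 104 = 0  ⇒  m = (-60)² − 32·104 = 272
m = 272 > 0,  v_rel·d = -60 < 0  ⇒  outside

inside=no margin=272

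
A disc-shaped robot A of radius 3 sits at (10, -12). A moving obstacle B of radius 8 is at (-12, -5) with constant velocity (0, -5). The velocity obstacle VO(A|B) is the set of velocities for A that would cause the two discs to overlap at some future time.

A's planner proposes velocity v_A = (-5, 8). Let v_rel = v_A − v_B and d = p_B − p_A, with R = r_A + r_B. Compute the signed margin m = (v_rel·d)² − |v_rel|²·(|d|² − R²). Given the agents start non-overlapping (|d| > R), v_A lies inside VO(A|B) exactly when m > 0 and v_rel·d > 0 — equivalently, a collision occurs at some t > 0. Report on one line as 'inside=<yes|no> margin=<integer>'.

d = (-22, 7),  |d|² = 533;  R = 3+8 = 11,  c = 533−11² = 412
v_rel = (-5, 13),  |v_rel|² = 194;  v_rel·d = (-5)·(-22) + (13)·(7) = 201
194·t² − 402·t + 412 = 0  ⇒  m = 201² − 194·412 = -39527
m = -39527 < 0,  v_rel·d = 201 > 0  ⇒  outside

inside=no margin=-39527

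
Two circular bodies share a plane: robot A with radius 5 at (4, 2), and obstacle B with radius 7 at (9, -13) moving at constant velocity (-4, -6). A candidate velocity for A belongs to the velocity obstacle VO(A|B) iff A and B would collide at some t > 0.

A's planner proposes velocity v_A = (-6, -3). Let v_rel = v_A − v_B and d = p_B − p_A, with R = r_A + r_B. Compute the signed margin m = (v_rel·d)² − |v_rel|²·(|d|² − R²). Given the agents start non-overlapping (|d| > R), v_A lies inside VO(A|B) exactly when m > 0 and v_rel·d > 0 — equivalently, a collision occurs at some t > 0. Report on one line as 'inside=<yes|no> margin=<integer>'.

d = (5, -15),  |d|² = 250;  R = 5+7 = 12,  c = 250−12² = 106
v_rel = (-2, 3),  |v_rel|² = 13;  v_rel·d = (-2)·(5) + (3)·(-15) = -55
13·t² + 110·t + 106 = 0  ⇒  m = (-55)² − 13·106 = 1647
m = 1647 > 0,  v_rel·d = -55 < 0  ⇒  outside

inside=no margin=1647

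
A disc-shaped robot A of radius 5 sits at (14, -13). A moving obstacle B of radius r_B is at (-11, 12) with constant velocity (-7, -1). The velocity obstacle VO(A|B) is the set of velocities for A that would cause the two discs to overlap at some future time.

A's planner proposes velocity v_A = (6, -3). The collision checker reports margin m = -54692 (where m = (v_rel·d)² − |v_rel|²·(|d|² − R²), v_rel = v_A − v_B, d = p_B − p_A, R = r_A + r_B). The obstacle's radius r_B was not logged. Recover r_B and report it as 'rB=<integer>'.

m = -54692
d = (-25, 25);  v_rel = (13, -2),  |v_rel|² = 173
v_rel×d = (13)·(25) − (-2)·(-25) = 275
since m = R²·173 − 275²:  R² = (75625 + -54692) / 173 = 121
R = √121 = 11  ⇒  r_B = 11 − 5 = 6

rB=6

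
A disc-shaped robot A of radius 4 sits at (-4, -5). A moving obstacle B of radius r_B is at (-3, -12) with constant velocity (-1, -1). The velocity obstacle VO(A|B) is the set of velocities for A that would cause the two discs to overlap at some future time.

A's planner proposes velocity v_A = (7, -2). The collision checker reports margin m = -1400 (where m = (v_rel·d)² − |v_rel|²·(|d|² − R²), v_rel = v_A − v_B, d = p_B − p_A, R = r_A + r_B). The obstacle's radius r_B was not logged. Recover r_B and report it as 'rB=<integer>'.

m = -1400
d = (1, -7);  v_rel = (8, -1),  |v_rel|² = 65
v_rel×d = (8)·(-7) − (-1)·(1) = -55
since m = R²·65 − (-55)²:  R² = (3025 + -1400) / 65 = 25
R = √25 = 5  ⇒  r_B = 5 − 4 = 1

rB=1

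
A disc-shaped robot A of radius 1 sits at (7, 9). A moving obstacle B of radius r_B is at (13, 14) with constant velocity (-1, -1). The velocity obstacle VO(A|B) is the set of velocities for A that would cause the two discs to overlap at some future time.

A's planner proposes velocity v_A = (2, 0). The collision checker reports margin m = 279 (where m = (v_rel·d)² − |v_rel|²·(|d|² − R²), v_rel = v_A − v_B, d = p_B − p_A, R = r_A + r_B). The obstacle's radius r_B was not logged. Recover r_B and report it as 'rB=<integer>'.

m = 279
d = (6, 5);  v_rel = (3, 1),  |v_rel|² = 10
v_rel×d = (3)·(5) − (1)·(6) = 9
since m = R²·10 − 9²:  R² = (81 + 279) / 10 = 36
R = √36 = 6  ⇒  r_B = 6 − 1 = 5

rB=5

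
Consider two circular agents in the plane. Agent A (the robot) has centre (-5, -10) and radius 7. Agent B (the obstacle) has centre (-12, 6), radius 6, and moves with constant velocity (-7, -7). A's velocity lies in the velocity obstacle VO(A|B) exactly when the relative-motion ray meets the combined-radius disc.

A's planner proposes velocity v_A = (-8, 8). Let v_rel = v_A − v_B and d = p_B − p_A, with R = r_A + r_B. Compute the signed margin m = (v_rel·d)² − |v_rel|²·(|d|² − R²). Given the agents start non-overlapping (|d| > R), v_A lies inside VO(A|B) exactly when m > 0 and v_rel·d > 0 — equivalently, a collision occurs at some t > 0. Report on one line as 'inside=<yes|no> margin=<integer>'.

d = (-7, 16),  |d|² = 305;  R = 7+6 = 13,  c = 305−13² = 136
v_rel = (-1, 15),  |v_rel|² = 226;  v_rel·d = (-1)·(-7) + (15)·(16) = 247
226·t² − 494·t + 136 = 0  ⇒  m = 247² − 226·136 = 30273
m = 30273 > 0,  v_rel·d = 247 > 0  ⇒  inside

inside=yes margin=30273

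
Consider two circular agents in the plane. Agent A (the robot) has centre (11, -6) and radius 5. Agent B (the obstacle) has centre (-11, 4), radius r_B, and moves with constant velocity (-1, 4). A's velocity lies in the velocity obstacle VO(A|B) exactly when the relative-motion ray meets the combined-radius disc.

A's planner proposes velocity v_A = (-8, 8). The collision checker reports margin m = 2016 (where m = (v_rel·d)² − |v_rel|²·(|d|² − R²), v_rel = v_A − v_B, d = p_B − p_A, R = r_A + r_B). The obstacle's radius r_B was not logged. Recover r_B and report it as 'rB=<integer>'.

m = 2016
d = (-22, 10);  v_rel = (-7, 4),  |v_rel|² = 65
v_rel×d = (-7)·(10) − (4)·(-22) = 18
since m = R²·65 − 18²:  R² = (324 + 2016) / 65 = 36
R = √36 = 6  ⇒  r_B = 6 − 5 = 1

rB=1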